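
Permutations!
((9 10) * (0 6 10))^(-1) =((0 6 10 9))^(-1) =(0 9 10 6)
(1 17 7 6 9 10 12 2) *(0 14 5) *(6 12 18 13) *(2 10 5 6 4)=(0 14 6 9 5)(1 17 7 12 10 18 13 4 2)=[14, 17, 1, 3, 2, 0, 9, 12, 8, 5, 18, 11, 10, 4, 6, 15, 16, 7, 13]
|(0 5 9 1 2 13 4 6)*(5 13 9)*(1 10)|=4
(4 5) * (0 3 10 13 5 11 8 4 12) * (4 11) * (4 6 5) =[3, 1, 2, 10, 6, 12, 5, 7, 11, 9, 13, 8, 0, 4] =(0 3 10 13 4 6 5 12)(8 11)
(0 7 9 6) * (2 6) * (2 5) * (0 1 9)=[7, 9, 6, 3, 4, 2, 1, 0, 8, 5]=(0 7)(1 9 5 2 6)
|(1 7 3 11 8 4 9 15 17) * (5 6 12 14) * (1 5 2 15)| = 7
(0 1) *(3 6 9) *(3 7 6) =(0 1)(6 9 7) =[1, 0, 2, 3, 4, 5, 9, 6, 8, 7]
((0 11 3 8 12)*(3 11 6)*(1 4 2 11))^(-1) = ((0 6 3 8 12)(1 4 2 11))^(-1) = (0 12 8 3 6)(1 11 2 4)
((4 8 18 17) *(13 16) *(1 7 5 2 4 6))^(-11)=(1 17 8 2 7 6 18 4 5)(13 16)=((1 7 5 2 4 8 18 17 6)(13 16))^(-11)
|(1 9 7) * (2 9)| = |(1 2 9 7)| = 4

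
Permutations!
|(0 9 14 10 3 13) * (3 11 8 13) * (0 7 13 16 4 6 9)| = |(4 6 9 14 10 11 8 16)(7 13)| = 8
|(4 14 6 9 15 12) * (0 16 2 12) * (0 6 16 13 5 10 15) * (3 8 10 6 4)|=45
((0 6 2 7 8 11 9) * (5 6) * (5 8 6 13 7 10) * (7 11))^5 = (0 10)(2 9)(5 8)(6 11)(7 13)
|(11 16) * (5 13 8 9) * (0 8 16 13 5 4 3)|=15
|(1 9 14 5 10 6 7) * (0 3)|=|(0 3)(1 9 14 5 10 6 7)|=14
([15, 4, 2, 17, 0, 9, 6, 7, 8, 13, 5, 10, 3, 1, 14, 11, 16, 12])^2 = (0 11 5 13 4 15 10 9 1)(3 12 17)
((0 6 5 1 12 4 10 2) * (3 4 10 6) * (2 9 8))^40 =(0 10 6 2 12 4 8 1 3 9 5)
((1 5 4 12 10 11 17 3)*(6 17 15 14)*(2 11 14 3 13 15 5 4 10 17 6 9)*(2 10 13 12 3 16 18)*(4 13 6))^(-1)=((1 13 15 16 18 2 11 5 6 4 3)(9 10 14)(12 17))^(-1)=(1 3 4 6 5 11 2 18 16 15 13)(9 14 10)(12 17)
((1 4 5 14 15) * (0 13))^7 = ((0 13)(1 4 5 14 15))^7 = (0 13)(1 5 15 4 14)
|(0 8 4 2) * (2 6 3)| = |(0 8 4 6 3 2)| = 6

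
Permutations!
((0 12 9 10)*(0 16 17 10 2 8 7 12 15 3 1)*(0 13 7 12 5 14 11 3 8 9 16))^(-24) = (0 16 15 17 8 10 12)(1 14 13 11 7 3 5)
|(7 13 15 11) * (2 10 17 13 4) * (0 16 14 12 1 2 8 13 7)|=14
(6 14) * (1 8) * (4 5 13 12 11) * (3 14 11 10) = (1 8)(3 14 6 11 4 5 13 12 10) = [0, 8, 2, 14, 5, 13, 11, 7, 1, 9, 3, 4, 10, 12, 6]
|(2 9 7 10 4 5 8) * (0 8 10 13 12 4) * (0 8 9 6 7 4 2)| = 30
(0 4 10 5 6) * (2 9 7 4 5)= (0 5 6)(2 9 7 4 10)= [5, 1, 9, 3, 10, 6, 0, 4, 8, 7, 2]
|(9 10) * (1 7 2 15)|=4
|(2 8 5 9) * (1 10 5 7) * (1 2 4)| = 15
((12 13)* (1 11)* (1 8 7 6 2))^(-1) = ((1 11 8 7 6 2)(12 13))^(-1) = (1 2 6 7 8 11)(12 13)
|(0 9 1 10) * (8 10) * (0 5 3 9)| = 6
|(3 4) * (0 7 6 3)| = 5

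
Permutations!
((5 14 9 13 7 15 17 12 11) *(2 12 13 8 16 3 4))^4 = (17)(2 14 3 11 8)(4 5 16 12 9)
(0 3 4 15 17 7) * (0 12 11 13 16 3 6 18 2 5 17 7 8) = (0 6 18 2 5 17 8)(3 4 15 7 12 11 13 16) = [6, 1, 5, 4, 15, 17, 18, 12, 0, 9, 10, 13, 11, 16, 14, 7, 3, 8, 2]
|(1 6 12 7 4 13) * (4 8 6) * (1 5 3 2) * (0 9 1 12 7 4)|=|(0 9 1)(2 12 4 13 5 3)(6 7 8)|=6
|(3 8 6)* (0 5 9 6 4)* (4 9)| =12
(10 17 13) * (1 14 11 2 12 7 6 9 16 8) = (1 14 11 2 12 7 6 9 16 8)(10 17 13) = [0, 14, 12, 3, 4, 5, 9, 6, 1, 16, 17, 2, 7, 10, 11, 15, 8, 13]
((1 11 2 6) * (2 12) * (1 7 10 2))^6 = (12)(2 7)(6 10) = ((1 11 12)(2 6 7 10))^6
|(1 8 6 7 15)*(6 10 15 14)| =12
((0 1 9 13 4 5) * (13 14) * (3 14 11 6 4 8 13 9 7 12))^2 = (0 7 3 9 6 5 1 12 14 11 4)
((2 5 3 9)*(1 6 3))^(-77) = (1 6 3 9 2 5)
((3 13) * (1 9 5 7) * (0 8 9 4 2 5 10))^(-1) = (0 10 9 8)(1 7 5 2 4)(3 13)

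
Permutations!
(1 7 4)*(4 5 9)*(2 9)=(1 7 5 2 9 4)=[0, 7, 9, 3, 1, 2, 6, 5, 8, 4]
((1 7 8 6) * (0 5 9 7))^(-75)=((0 5 9 7 8 6 1))^(-75)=(0 9 8 1 5 7 6)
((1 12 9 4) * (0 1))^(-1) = (0 4 9 12 1)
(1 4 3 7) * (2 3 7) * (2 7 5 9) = (1 4 5 9 2 3 7) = [0, 4, 3, 7, 5, 9, 6, 1, 8, 2]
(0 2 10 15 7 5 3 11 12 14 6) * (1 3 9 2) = (0 1 3 11 12 14 6)(2 10 15 7 5 9) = [1, 3, 10, 11, 4, 9, 0, 5, 8, 2, 15, 12, 14, 13, 6, 7]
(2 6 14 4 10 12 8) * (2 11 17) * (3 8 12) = (2 6 14 4 10 3 8 11 17) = [0, 1, 6, 8, 10, 5, 14, 7, 11, 9, 3, 17, 12, 13, 4, 15, 16, 2]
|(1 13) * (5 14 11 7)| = 4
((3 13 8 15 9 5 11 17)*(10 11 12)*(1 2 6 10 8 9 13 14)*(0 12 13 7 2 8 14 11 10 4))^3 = (17)(0 1 7 4 14 15 6 12 8 2)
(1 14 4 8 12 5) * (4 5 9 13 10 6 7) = (1 14 5)(4 8 12 9 13 10 6 7) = [0, 14, 2, 3, 8, 1, 7, 4, 12, 13, 6, 11, 9, 10, 5]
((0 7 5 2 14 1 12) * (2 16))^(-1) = ((0 7 5 16 2 14 1 12))^(-1) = (0 12 1 14 2 16 5 7)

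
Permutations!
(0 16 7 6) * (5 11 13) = (0 16 7 6)(5 11 13) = [16, 1, 2, 3, 4, 11, 0, 6, 8, 9, 10, 13, 12, 5, 14, 15, 7]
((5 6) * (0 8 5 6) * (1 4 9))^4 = (0 8 5)(1 4 9)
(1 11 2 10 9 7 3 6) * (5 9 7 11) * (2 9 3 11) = (1 5 3 6)(2 10 7 11 9) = [0, 5, 10, 6, 4, 3, 1, 11, 8, 2, 7, 9]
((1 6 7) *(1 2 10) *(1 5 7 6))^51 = (2 7 5 10)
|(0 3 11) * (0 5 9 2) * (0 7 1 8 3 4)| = 8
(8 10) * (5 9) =(5 9)(8 10) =[0, 1, 2, 3, 4, 9, 6, 7, 10, 5, 8]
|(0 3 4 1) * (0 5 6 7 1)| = 12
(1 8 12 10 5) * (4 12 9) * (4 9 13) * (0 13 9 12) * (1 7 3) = [13, 8, 2, 1, 0, 7, 6, 3, 9, 12, 5, 11, 10, 4] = (0 13 4)(1 8 9 12 10 5 7 3)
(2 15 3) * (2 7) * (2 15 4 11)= (2 4 11)(3 7 15)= [0, 1, 4, 7, 11, 5, 6, 15, 8, 9, 10, 2, 12, 13, 14, 3]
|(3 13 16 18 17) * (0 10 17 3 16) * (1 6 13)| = |(0 10 17 16 18 3 1 6 13)| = 9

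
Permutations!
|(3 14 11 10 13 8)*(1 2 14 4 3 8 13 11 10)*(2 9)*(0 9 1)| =6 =|(0 9 2 14 10 11)(3 4)|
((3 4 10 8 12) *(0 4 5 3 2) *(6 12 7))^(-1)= (0 2 12 6 7 8 10 4)(3 5)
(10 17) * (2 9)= (2 9)(10 17)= [0, 1, 9, 3, 4, 5, 6, 7, 8, 2, 17, 11, 12, 13, 14, 15, 16, 10]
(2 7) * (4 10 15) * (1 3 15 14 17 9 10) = [0, 3, 7, 15, 1, 5, 6, 2, 8, 10, 14, 11, 12, 13, 17, 4, 16, 9] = (1 3 15 4)(2 7)(9 10 14 17)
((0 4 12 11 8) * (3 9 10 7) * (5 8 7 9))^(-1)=((0 4 12 11 7 3 5 8)(9 10))^(-1)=(0 8 5 3 7 11 12 4)(9 10)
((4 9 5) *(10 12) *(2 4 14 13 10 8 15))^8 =((2 4 9 5 14 13 10 12 8 15))^8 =(2 8 10 14 9)(4 15 12 13 5)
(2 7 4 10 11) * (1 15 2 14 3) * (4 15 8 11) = [0, 8, 7, 1, 10, 5, 6, 15, 11, 9, 4, 14, 12, 13, 3, 2] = (1 8 11 14 3)(2 7 15)(4 10)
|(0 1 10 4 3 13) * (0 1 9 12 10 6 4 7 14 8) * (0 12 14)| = |(0 9 14 8 12 10 7)(1 6 4 3 13)| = 35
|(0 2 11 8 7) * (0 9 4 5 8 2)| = 10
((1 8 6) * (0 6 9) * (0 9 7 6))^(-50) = ((9)(1 8 7 6))^(-50) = (9)(1 7)(6 8)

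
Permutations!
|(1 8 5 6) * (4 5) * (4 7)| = |(1 8 7 4 5 6)| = 6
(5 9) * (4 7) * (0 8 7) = (0 8 7 4)(5 9) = [8, 1, 2, 3, 0, 9, 6, 4, 7, 5]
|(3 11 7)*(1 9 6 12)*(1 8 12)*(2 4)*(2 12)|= |(1 9 6)(2 4 12 8)(3 11 7)|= 12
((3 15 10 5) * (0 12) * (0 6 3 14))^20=(0 15)(3 14)(5 6)(10 12)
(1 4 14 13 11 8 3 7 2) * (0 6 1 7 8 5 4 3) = (0 6 1 3 8)(2 7)(4 14 13 11 5) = [6, 3, 7, 8, 14, 4, 1, 2, 0, 9, 10, 5, 12, 11, 13]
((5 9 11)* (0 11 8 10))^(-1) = (0 10 8 9 5 11)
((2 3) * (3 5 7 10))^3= (2 10 5 3 7)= ((2 5 7 10 3))^3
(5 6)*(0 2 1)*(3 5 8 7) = (0 2 1)(3 5 6 8 7) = [2, 0, 1, 5, 4, 6, 8, 3, 7]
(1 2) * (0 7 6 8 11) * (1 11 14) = (0 7 6 8 14 1 2 11) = [7, 2, 11, 3, 4, 5, 8, 6, 14, 9, 10, 0, 12, 13, 1]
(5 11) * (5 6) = (5 11 6) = [0, 1, 2, 3, 4, 11, 5, 7, 8, 9, 10, 6]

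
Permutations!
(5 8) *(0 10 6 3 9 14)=(0 10 6 3 9 14)(5 8)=[10, 1, 2, 9, 4, 8, 3, 7, 5, 14, 6, 11, 12, 13, 0]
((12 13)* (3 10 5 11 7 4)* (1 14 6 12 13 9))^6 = (1 14 6 12 9)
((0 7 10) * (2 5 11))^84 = ((0 7 10)(2 5 11))^84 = (11)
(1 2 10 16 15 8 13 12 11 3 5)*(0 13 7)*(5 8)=(0 13 12 11 3 8 7)(1 2 10 16 15 5)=[13, 2, 10, 8, 4, 1, 6, 0, 7, 9, 16, 3, 11, 12, 14, 5, 15]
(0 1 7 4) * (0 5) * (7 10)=(0 1 10 7 4 5)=[1, 10, 2, 3, 5, 0, 6, 4, 8, 9, 7]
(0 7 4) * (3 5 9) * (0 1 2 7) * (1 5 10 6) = (1 2 7 4 5 9 3 10 6) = [0, 2, 7, 10, 5, 9, 1, 4, 8, 3, 6]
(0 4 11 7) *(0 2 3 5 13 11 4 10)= [10, 1, 3, 5, 4, 13, 6, 2, 8, 9, 0, 7, 12, 11]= (0 10)(2 3 5 13 11 7)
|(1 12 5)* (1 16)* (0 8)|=|(0 8)(1 12 5 16)|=4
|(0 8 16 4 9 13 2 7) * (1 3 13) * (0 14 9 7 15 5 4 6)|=20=|(0 8 16 6)(1 3 13 2 15 5 4 7 14 9)|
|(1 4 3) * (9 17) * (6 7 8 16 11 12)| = |(1 4 3)(6 7 8 16 11 12)(9 17)| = 6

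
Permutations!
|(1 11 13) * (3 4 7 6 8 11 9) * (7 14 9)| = 12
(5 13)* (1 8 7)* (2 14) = (1 8 7)(2 14)(5 13) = [0, 8, 14, 3, 4, 13, 6, 1, 7, 9, 10, 11, 12, 5, 2]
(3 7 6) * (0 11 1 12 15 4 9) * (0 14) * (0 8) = [11, 12, 2, 7, 9, 5, 3, 6, 0, 14, 10, 1, 15, 13, 8, 4] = (0 11 1 12 15 4 9 14 8)(3 7 6)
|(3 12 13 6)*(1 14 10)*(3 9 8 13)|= 12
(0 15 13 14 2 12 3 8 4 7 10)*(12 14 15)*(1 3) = (0 12 1 3 8 4 7 10)(2 14)(13 15) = [12, 3, 14, 8, 7, 5, 6, 10, 4, 9, 0, 11, 1, 15, 2, 13]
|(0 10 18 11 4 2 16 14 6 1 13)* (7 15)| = 22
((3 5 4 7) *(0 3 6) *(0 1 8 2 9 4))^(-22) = ((0 3 5)(1 8 2 9 4 7 6))^(-22) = (0 5 3)(1 6 7 4 9 2 8)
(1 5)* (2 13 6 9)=(1 5)(2 13 6 9)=[0, 5, 13, 3, 4, 1, 9, 7, 8, 2, 10, 11, 12, 6]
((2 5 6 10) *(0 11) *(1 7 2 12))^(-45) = (0 11)(1 6 7 10 2 12 5)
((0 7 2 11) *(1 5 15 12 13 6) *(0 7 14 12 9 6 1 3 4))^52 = (0 6 5 12 4 9 1 14 3 15 13)(2 11 7)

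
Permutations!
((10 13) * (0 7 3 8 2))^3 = (0 8 7 2 3)(10 13)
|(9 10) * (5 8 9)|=|(5 8 9 10)|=4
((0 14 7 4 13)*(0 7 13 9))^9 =(0 7)(4 14)(9 13)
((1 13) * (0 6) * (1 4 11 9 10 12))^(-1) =(0 6)(1 12 10 9 11 4 13)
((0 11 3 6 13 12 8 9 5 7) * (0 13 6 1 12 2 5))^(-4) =(13)(0 1 9 3 8 11 12)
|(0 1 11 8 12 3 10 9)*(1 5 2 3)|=|(0 5 2 3 10 9)(1 11 8 12)|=12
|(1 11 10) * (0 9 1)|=5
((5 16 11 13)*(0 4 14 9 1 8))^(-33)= (0 9)(1 4)(5 13 11 16)(8 14)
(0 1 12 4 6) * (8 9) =(0 1 12 4 6)(8 9) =[1, 12, 2, 3, 6, 5, 0, 7, 9, 8, 10, 11, 4]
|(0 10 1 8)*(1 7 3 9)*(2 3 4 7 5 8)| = 4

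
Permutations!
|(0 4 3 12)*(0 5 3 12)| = |(0 4 12 5 3)| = 5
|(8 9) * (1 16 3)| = |(1 16 3)(8 9)| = 6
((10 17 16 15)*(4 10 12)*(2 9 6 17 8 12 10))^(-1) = (2 4 12 8 10 15 16 17 6 9)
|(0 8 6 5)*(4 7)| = 4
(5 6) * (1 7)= (1 7)(5 6)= [0, 7, 2, 3, 4, 6, 5, 1]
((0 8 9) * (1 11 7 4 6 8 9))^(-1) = ((0 9)(1 11 7 4 6 8))^(-1) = (0 9)(1 8 6 4 7 11)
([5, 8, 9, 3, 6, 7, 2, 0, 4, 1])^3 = [0, 6, 8, 3, 9, 5, 1, 7, 2, 4]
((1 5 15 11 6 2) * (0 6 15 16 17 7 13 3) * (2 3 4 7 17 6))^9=((17)(0 2 1 5 16 6 3)(4 7 13)(11 15))^9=(17)(0 1 16 3 2 5 6)(11 15)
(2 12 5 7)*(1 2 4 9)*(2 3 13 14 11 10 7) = (1 3 13 14 11 10 7 4 9)(2 12 5) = [0, 3, 12, 13, 9, 2, 6, 4, 8, 1, 7, 10, 5, 14, 11]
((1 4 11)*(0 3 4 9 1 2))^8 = (0 11 3 2 4)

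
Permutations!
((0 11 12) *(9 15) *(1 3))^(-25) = (0 12 11)(1 3)(9 15)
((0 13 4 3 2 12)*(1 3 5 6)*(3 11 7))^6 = (0 11 13 7 4 3 5 2 6 12 1)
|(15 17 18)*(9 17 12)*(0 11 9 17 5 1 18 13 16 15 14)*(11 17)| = |(0 17 13 16 15 12 11 9 5 1 18 14)| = 12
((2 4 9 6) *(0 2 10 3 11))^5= ((0 2 4 9 6 10 3 11))^5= (0 10 4 11 6 2 3 9)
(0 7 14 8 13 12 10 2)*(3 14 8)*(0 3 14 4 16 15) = (0 7 8 13 12 10 2 3 4 16 15) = [7, 1, 3, 4, 16, 5, 6, 8, 13, 9, 2, 11, 10, 12, 14, 0, 15]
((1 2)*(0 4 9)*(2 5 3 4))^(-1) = (0 9 4 3 5 1 2)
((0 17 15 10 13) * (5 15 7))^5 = (0 10 5 17 13 15 7)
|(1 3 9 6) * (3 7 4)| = 6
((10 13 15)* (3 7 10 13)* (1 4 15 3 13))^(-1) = (1 15 4)(3 13 10 7)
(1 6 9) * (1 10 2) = (1 6 9 10 2) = [0, 6, 1, 3, 4, 5, 9, 7, 8, 10, 2]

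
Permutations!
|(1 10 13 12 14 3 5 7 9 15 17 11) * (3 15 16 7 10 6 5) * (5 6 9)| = 12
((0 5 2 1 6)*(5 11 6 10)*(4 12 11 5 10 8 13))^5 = ((0 5 2 1 8 13 4 12 11 6))^5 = (0 13)(1 11)(2 12)(4 5)(6 8)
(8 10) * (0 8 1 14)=[8, 14, 2, 3, 4, 5, 6, 7, 10, 9, 1, 11, 12, 13, 0]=(0 8 10 1 14)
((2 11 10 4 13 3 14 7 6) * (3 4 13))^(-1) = ((2 11 10 13 4 3 14 7 6))^(-1) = (2 6 7 14 3 4 13 10 11)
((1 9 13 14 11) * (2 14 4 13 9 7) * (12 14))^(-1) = ((1 7 2 12 14 11)(4 13))^(-1) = (1 11 14 12 2 7)(4 13)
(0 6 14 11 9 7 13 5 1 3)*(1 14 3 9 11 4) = (0 6 3)(1 9 7 13 5 14 4) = [6, 9, 2, 0, 1, 14, 3, 13, 8, 7, 10, 11, 12, 5, 4]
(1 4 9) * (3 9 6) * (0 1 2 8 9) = [1, 4, 8, 0, 6, 5, 3, 7, 9, 2] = (0 1 4 6 3)(2 8 9)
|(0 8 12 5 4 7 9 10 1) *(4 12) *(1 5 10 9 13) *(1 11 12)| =10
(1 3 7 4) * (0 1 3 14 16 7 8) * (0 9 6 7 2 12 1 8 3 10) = [8, 14, 12, 3, 10, 5, 7, 4, 9, 6, 0, 11, 1, 13, 16, 15, 2] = (0 8 9 6 7 4 10)(1 14 16 2 12)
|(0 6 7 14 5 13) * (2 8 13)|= 8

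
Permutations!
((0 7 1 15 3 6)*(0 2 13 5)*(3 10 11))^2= (0 1 10 3 2 5 7 15 11 6 13)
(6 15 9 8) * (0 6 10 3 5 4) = [6, 1, 2, 5, 0, 4, 15, 7, 10, 8, 3, 11, 12, 13, 14, 9] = (0 6 15 9 8 10 3 5 4)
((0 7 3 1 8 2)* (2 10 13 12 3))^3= ((0 7 2)(1 8 10 13 12 3))^3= (1 13)(3 10)(8 12)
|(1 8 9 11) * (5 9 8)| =4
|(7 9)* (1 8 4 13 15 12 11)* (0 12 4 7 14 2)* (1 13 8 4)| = |(0 12 11 13 15 1 4 8 7 9 14 2)| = 12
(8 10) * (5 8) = (5 8 10) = [0, 1, 2, 3, 4, 8, 6, 7, 10, 9, 5]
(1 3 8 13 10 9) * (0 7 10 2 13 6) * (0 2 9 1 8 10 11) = (0 7 11)(1 3 10)(2 13 9 8 6) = [7, 3, 13, 10, 4, 5, 2, 11, 6, 8, 1, 0, 12, 9]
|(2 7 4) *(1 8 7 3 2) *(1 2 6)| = 7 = |(1 8 7 4 2 3 6)|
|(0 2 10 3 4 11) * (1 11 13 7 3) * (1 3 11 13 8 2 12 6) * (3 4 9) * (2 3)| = |(0 12 6 1 13 7 11)(2 10 4 8 3 9)| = 42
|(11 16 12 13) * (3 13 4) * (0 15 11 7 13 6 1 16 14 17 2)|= 6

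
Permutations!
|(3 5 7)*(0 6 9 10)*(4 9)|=15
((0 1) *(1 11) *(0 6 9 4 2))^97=((0 11 1 6 9 4 2))^97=(0 2 4 9 6 1 11)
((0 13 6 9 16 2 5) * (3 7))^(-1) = (0 5 2 16 9 6 13)(3 7)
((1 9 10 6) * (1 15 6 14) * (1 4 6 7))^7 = (1 7 15 6 4 14 10 9)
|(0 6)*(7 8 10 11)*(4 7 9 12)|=|(0 6)(4 7 8 10 11 9 12)|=14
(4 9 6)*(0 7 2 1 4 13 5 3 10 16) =(0 7 2 1 4 9 6 13 5 3 10 16) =[7, 4, 1, 10, 9, 3, 13, 2, 8, 6, 16, 11, 12, 5, 14, 15, 0]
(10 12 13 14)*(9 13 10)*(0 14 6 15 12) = (0 14 9 13 6 15 12 10) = [14, 1, 2, 3, 4, 5, 15, 7, 8, 13, 0, 11, 10, 6, 9, 12]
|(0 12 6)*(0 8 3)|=5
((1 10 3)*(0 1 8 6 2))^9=(0 10 8 2 1 3 6)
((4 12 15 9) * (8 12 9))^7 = (4 9)(8 12 15)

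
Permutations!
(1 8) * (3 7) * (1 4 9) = (1 8 4 9)(3 7) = [0, 8, 2, 7, 9, 5, 6, 3, 4, 1]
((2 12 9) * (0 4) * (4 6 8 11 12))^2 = (0 8 12 2)(4 6 11 9)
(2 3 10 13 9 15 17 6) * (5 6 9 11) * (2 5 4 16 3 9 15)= [0, 1, 9, 10, 16, 6, 5, 7, 8, 2, 13, 4, 12, 11, 14, 17, 3, 15]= (2 9)(3 10 13 11 4 16)(5 6)(15 17)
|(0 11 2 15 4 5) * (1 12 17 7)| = |(0 11 2 15 4 5)(1 12 17 7)| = 12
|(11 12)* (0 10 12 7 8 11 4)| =|(0 10 12 4)(7 8 11)| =12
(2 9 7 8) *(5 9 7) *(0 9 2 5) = (0 9)(2 7 8 5) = [9, 1, 7, 3, 4, 2, 6, 8, 5, 0]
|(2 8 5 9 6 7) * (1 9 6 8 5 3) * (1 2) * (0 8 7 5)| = 12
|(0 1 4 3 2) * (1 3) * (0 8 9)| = 10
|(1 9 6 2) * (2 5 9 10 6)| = 6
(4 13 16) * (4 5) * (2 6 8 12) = (2 6 8 12)(4 13 16 5) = [0, 1, 6, 3, 13, 4, 8, 7, 12, 9, 10, 11, 2, 16, 14, 15, 5]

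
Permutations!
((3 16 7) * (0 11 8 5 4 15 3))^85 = (0 4 7 5 16 8 3 11 15)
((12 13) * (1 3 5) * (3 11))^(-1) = (1 5 3 11)(12 13)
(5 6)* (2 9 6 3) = (2 9 6 5 3) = [0, 1, 9, 2, 4, 3, 5, 7, 8, 6]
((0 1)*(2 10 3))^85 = (0 1)(2 10 3)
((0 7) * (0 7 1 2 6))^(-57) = ((7)(0 1 2 6))^(-57) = (7)(0 6 2 1)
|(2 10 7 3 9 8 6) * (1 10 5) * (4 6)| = 10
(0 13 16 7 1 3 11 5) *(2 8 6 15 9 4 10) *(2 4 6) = (0 13 16 7 1 3 11 5)(2 8)(4 10)(6 15 9) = [13, 3, 8, 11, 10, 0, 15, 1, 2, 6, 4, 5, 12, 16, 14, 9, 7]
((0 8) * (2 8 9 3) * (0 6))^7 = ((0 9 3 2 8 6))^7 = (0 9 3 2 8 6)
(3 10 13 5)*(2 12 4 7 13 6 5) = (2 12 4 7 13)(3 10 6 5) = [0, 1, 12, 10, 7, 3, 5, 13, 8, 9, 6, 11, 4, 2]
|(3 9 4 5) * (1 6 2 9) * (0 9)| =8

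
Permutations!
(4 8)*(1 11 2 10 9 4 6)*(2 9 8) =(1 11 9 4 2 10 8 6) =[0, 11, 10, 3, 2, 5, 1, 7, 6, 4, 8, 9]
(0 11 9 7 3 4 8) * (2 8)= (0 11 9 7 3 4 2 8)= [11, 1, 8, 4, 2, 5, 6, 3, 0, 7, 10, 9]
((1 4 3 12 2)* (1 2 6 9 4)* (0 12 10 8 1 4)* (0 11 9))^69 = (12)(1 8 10 3 4)(9 11) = ((0 12 6)(1 4 3 10 8)(9 11))^69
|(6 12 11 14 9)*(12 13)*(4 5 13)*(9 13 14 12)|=6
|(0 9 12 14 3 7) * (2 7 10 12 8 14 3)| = |(0 9 8 14 2 7)(3 10 12)| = 6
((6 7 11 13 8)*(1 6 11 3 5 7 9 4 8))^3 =(1 4 13 9 11 6 8)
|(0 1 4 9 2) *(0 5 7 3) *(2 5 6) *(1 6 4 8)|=|(0 6 2 4 9 5 7 3)(1 8)|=8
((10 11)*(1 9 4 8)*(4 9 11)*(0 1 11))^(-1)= (0 1)(4 10 11 8)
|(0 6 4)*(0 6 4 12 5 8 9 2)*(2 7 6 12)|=|(0 4 12 5 8 9 7 6 2)|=9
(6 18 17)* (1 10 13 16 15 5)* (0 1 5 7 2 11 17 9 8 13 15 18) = (0 1 10 15 7 2 11 17 6)(8 13 16 18 9) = [1, 10, 11, 3, 4, 5, 0, 2, 13, 8, 15, 17, 12, 16, 14, 7, 18, 6, 9]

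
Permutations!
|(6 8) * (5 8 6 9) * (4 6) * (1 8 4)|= |(1 8 9 5 4 6)|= 6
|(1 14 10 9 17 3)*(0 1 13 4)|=9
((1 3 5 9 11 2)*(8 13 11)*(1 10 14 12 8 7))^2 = ((1 3 5 9 7)(2 10 14 12 8 13 11))^2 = (1 5 7 3 9)(2 14 8 11 10 12 13)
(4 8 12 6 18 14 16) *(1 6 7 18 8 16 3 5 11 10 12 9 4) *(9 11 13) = [0, 6, 2, 5, 16, 13, 8, 18, 11, 4, 12, 10, 7, 9, 3, 15, 1, 17, 14] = (1 6 8 11 10 12 7 18 14 3 5 13 9 4 16)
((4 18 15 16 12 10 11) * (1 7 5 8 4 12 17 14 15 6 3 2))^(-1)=(1 2 3 6 18 4 8 5 7)(10 12 11)(14 17 16 15)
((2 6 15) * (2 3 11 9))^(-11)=((2 6 15 3 11 9))^(-11)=(2 6 15 3 11 9)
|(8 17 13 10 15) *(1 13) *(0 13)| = |(0 13 10 15 8 17 1)| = 7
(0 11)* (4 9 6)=(0 11)(4 9 6)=[11, 1, 2, 3, 9, 5, 4, 7, 8, 6, 10, 0]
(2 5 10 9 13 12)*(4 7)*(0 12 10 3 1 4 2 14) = (0 12 14)(1 4 7 2 5 3)(9 13 10) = [12, 4, 5, 1, 7, 3, 6, 2, 8, 13, 9, 11, 14, 10, 0]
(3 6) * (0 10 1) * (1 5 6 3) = [10, 0, 2, 3, 4, 6, 1, 7, 8, 9, 5] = (0 10 5 6 1)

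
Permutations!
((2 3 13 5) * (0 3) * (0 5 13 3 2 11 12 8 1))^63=((13)(0 2 5 11 12 8 1))^63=(13)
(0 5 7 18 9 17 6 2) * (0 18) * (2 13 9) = (0 5 7)(2 18)(6 13 9 17) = [5, 1, 18, 3, 4, 7, 13, 0, 8, 17, 10, 11, 12, 9, 14, 15, 16, 6, 2]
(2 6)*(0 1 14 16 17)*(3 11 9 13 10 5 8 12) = (0 1 14 16 17)(2 6)(3 11 9 13 10 5 8 12) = [1, 14, 6, 11, 4, 8, 2, 7, 12, 13, 5, 9, 3, 10, 16, 15, 17, 0]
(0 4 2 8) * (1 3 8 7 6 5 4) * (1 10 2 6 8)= (0 10 2 7 8)(1 3)(4 6 5)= [10, 3, 7, 1, 6, 4, 5, 8, 0, 9, 2]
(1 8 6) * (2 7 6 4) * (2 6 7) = (1 8 4 6) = [0, 8, 2, 3, 6, 5, 1, 7, 4]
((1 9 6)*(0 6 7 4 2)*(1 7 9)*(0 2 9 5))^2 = ((0 6 7 4 9 5))^2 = (0 7 9)(4 5 6)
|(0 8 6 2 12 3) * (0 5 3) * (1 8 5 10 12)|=20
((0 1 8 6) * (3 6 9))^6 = (9)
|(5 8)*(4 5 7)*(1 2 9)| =|(1 2 9)(4 5 8 7)| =12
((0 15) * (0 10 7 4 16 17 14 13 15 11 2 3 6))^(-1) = (0 6 3 2 11)(4 7 10 15 13 14 17 16)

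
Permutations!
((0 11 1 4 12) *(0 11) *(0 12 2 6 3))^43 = ((0 12 11 1 4 2 6 3))^43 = (0 1 6 12 4 3 11 2)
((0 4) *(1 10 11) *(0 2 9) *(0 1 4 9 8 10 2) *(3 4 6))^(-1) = (0 4 3 6 11 10 8 2 1 9)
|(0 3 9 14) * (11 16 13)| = 12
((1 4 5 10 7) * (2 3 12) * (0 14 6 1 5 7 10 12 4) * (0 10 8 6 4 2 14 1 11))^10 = (14)(0 6 10)(1 11 8)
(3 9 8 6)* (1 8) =(1 8 6 3 9) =[0, 8, 2, 9, 4, 5, 3, 7, 6, 1]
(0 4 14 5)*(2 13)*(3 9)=(0 4 14 5)(2 13)(3 9)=[4, 1, 13, 9, 14, 0, 6, 7, 8, 3, 10, 11, 12, 2, 5]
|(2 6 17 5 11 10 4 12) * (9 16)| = 8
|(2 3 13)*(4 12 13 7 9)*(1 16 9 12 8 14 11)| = 35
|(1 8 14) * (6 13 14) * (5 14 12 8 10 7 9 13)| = 10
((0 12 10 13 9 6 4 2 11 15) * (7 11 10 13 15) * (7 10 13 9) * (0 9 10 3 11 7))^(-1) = ((0 12 10 15 9 6 4 2 13)(3 11))^(-1) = (0 13 2 4 6 9 15 10 12)(3 11)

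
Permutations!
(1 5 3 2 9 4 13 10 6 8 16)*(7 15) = (1 5 3 2 9 4 13 10 6 8 16)(7 15) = [0, 5, 9, 2, 13, 3, 8, 15, 16, 4, 6, 11, 12, 10, 14, 7, 1]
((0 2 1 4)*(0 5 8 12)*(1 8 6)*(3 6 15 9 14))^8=(15)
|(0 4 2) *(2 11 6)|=5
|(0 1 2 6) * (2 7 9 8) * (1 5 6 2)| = 12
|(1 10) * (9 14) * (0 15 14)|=4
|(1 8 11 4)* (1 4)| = 3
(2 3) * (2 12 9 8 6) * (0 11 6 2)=(0 11 6)(2 3 12 9 8)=[11, 1, 3, 12, 4, 5, 0, 7, 2, 8, 10, 6, 9]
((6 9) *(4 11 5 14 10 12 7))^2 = ((4 11 5 14 10 12 7)(6 9))^2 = (4 5 10 7 11 14 12)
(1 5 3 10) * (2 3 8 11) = (1 5 8 11 2 3 10) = [0, 5, 3, 10, 4, 8, 6, 7, 11, 9, 1, 2]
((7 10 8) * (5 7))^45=(5 7 10 8)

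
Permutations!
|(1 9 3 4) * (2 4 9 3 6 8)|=7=|(1 3 9 6 8 2 4)|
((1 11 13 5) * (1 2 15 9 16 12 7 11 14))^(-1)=(1 14)(2 5 13 11 7 12 16 9 15)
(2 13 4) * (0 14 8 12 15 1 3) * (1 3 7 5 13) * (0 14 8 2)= (0 8 12 15 3 14 2 1 7 5 13 4)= [8, 7, 1, 14, 0, 13, 6, 5, 12, 9, 10, 11, 15, 4, 2, 3]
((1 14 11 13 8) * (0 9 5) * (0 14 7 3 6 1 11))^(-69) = (0 14 5 9)(1 6 3 7)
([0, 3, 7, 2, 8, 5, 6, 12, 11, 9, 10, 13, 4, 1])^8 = [0, 13, 3, 1, 12, 5, 6, 2, 4, 9, 10, 8, 7, 11]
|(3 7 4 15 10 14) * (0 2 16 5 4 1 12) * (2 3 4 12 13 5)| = |(0 3 7 1 13 5 12)(2 16)(4 15 10 14)| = 28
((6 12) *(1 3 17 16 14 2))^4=(1 14 17)(2 16 3)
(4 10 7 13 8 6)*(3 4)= (3 4 10 7 13 8 6)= [0, 1, 2, 4, 10, 5, 3, 13, 6, 9, 7, 11, 12, 8]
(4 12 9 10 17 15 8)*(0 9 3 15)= (0 9 10 17)(3 15 8 4 12)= [9, 1, 2, 15, 12, 5, 6, 7, 4, 10, 17, 11, 3, 13, 14, 8, 16, 0]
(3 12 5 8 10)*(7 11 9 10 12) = [0, 1, 2, 7, 4, 8, 6, 11, 12, 10, 3, 9, 5] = (3 7 11 9 10)(5 8 12)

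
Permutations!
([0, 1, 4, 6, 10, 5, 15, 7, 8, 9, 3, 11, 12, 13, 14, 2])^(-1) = (2 15 6 3 10 4)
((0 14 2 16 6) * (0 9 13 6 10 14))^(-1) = (2 14 10 16)(6 13 9)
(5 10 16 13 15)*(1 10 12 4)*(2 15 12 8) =[0, 10, 15, 3, 1, 8, 6, 7, 2, 9, 16, 11, 4, 12, 14, 5, 13] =(1 10 16 13 12 4)(2 15 5 8)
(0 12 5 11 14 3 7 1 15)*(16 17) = (0 12 5 11 14 3 7 1 15)(16 17) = [12, 15, 2, 7, 4, 11, 6, 1, 8, 9, 10, 14, 5, 13, 3, 0, 17, 16]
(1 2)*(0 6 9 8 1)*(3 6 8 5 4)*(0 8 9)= (0 9 5 4 3 6)(1 2 8)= [9, 2, 8, 6, 3, 4, 0, 7, 1, 5]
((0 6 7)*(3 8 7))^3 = ((0 6 3 8 7))^3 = (0 8 6 7 3)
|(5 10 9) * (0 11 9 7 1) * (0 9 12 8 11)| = 15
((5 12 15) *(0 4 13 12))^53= ((0 4 13 12 15 5))^53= (0 5 15 12 13 4)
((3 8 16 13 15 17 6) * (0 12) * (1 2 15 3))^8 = (1 17 2 6 15)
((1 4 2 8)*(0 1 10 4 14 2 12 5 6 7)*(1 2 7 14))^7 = ((0 2 8 10 4 12 5 6 14 7))^7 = (0 6 4 2 14 12 8 7 5 10)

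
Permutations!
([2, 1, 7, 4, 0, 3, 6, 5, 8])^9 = (8)(0 5)(2 3)(4 7)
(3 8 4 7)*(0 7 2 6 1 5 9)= [7, 5, 6, 8, 2, 9, 1, 3, 4, 0]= (0 7 3 8 4 2 6 1 5 9)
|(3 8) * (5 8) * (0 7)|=6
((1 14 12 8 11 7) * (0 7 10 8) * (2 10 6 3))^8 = (0 14 7 12 1)(2 8 6)(3 10 11)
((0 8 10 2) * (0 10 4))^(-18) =((0 8 4)(2 10))^(-18) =(10)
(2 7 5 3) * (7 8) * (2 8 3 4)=(2 3 8 7 5 4)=[0, 1, 3, 8, 2, 4, 6, 5, 7]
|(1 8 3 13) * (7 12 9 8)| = |(1 7 12 9 8 3 13)| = 7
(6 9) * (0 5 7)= (0 5 7)(6 9)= [5, 1, 2, 3, 4, 7, 9, 0, 8, 6]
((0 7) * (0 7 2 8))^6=((0 2 8))^6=(8)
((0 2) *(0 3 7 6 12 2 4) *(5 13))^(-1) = ((0 4)(2 3 7 6 12)(5 13))^(-1) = (0 4)(2 12 6 7 3)(5 13)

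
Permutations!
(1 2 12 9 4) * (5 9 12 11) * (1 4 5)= (12)(1 2 11)(5 9)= [0, 2, 11, 3, 4, 9, 6, 7, 8, 5, 10, 1, 12]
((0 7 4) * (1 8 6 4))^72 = (8)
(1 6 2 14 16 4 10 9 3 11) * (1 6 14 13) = (1 14 16 4 10 9 3 11 6 2 13) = [0, 14, 13, 11, 10, 5, 2, 7, 8, 3, 9, 6, 12, 1, 16, 15, 4]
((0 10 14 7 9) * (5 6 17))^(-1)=((0 10 14 7 9)(5 6 17))^(-1)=(0 9 7 14 10)(5 17 6)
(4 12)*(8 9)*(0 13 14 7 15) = (0 13 14 7 15)(4 12)(8 9) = [13, 1, 2, 3, 12, 5, 6, 15, 9, 8, 10, 11, 4, 14, 7, 0]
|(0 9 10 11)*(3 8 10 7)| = 7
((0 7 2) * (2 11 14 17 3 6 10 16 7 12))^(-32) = ((0 12 2)(3 6 10 16 7 11 14 17))^(-32) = (17)(0 12 2)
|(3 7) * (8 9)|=2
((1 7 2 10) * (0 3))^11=(0 3)(1 10 2 7)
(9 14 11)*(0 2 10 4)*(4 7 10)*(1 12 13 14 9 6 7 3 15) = (0 2 4)(1 12 13 14 11 6 7 10 3 15) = [2, 12, 4, 15, 0, 5, 7, 10, 8, 9, 3, 6, 13, 14, 11, 1]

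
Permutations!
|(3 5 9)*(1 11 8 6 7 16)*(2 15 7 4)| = 9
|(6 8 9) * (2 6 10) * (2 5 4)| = 7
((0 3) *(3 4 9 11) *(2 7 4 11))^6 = ((0 11 3)(2 7 4 9))^6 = (11)(2 4)(7 9)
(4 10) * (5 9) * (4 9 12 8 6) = (4 10 9 5 12 8 6) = [0, 1, 2, 3, 10, 12, 4, 7, 6, 5, 9, 11, 8]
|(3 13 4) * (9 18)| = 6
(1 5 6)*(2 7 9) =(1 5 6)(2 7 9) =[0, 5, 7, 3, 4, 6, 1, 9, 8, 2]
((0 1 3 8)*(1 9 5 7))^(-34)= ((0 9 5 7 1 3 8))^(-34)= (0 9 5 7 1 3 8)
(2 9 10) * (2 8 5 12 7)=(2 9 10 8 5 12 7)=[0, 1, 9, 3, 4, 12, 6, 2, 5, 10, 8, 11, 7]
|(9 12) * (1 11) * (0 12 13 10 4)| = 6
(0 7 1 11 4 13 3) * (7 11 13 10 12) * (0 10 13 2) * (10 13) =(0 11 4 10 12 7 1 2)(3 13) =[11, 2, 0, 13, 10, 5, 6, 1, 8, 9, 12, 4, 7, 3]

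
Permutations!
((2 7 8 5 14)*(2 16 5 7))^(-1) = ((5 14 16)(7 8))^(-1) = (5 16 14)(7 8)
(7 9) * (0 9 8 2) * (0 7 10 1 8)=[9, 8, 7, 3, 4, 5, 6, 0, 2, 10, 1]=(0 9 10 1 8 2 7)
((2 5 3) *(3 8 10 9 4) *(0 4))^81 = ((0 4 3 2 5 8 10 9))^81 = (0 4 3 2 5 8 10 9)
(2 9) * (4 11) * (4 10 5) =(2 9)(4 11 10 5) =[0, 1, 9, 3, 11, 4, 6, 7, 8, 2, 5, 10]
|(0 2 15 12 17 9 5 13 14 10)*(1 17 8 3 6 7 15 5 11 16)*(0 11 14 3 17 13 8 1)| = 70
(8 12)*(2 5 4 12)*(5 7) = (2 7 5 4 12 8) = [0, 1, 7, 3, 12, 4, 6, 5, 2, 9, 10, 11, 8]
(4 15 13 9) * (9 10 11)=(4 15 13 10 11 9)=[0, 1, 2, 3, 15, 5, 6, 7, 8, 4, 11, 9, 12, 10, 14, 13]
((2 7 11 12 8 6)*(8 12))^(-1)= (12)(2 6 8 11 7)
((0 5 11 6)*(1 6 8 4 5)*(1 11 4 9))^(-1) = ((0 11 8 9 1 6)(4 5))^(-1) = (0 6 1 9 8 11)(4 5)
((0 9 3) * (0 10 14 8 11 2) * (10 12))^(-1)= (0 2 11 8 14 10 12 3 9)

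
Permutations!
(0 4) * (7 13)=[4, 1, 2, 3, 0, 5, 6, 13, 8, 9, 10, 11, 12, 7]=(0 4)(7 13)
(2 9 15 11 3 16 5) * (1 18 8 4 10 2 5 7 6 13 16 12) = [0, 18, 9, 12, 10, 5, 13, 6, 4, 15, 2, 3, 1, 16, 14, 11, 7, 17, 8] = (1 18 8 4 10 2 9 15 11 3 12)(6 13 16 7)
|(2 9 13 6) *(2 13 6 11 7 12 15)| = 8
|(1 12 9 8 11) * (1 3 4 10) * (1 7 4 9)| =|(1 12)(3 9 8 11)(4 10 7)| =12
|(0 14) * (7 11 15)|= 6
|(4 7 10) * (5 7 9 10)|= |(4 9 10)(5 7)|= 6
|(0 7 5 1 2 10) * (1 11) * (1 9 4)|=|(0 7 5 11 9 4 1 2 10)|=9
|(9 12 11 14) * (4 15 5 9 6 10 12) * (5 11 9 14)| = |(4 15 11 5 14 6 10 12 9)| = 9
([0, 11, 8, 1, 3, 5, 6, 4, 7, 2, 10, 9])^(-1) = (1 3 4 7 8 2 9 11)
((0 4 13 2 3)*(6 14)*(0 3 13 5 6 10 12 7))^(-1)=(0 7 12 10 14 6 5 4)(2 13)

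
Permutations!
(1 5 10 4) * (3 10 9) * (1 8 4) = [0, 5, 2, 10, 8, 9, 6, 7, 4, 3, 1] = (1 5 9 3 10)(4 8)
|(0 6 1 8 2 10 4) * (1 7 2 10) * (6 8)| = 4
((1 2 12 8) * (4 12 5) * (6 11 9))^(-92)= ((1 2 5 4 12 8)(6 11 9))^(-92)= (1 12 5)(2 8 4)(6 11 9)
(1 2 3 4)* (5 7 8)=(1 2 3 4)(5 7 8)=[0, 2, 3, 4, 1, 7, 6, 8, 5]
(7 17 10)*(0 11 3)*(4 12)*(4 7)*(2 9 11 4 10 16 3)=(0 4 12 7 17 16 3)(2 9 11)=[4, 1, 9, 0, 12, 5, 6, 17, 8, 11, 10, 2, 7, 13, 14, 15, 3, 16]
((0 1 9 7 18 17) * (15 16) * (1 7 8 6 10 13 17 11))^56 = ((0 7 18 11 1 9 8 6 10 13 17)(15 16))^56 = (0 7 18 11 1 9 8 6 10 13 17)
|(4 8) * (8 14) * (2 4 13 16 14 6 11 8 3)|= 9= |(2 4 6 11 8 13 16 14 3)|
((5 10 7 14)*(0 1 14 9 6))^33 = ((0 1 14 5 10 7 9 6))^33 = (0 1 14 5 10 7 9 6)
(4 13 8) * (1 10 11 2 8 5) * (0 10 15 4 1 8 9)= (0 10 11 2 9)(1 15 4 13 5 8)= [10, 15, 9, 3, 13, 8, 6, 7, 1, 0, 11, 2, 12, 5, 14, 4]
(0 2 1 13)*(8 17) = [2, 13, 1, 3, 4, 5, 6, 7, 17, 9, 10, 11, 12, 0, 14, 15, 16, 8] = (0 2 1 13)(8 17)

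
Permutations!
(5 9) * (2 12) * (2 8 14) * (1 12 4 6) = [0, 12, 4, 3, 6, 9, 1, 7, 14, 5, 10, 11, 8, 13, 2] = (1 12 8 14 2 4 6)(5 9)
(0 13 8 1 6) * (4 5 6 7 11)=(0 13 8 1 7 11 4 5 6)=[13, 7, 2, 3, 5, 6, 0, 11, 1, 9, 10, 4, 12, 8]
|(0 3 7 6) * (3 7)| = |(0 7 6)| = 3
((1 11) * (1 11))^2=((11))^2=(11)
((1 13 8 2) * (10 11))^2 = (1 8)(2 13)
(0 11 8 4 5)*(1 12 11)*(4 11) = (0 1 12 4 5)(8 11) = [1, 12, 2, 3, 5, 0, 6, 7, 11, 9, 10, 8, 4]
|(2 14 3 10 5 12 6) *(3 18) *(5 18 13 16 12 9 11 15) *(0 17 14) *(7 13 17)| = 84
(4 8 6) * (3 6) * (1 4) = (1 4 8 3 6) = [0, 4, 2, 6, 8, 5, 1, 7, 3]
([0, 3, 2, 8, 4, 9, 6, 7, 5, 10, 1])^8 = [0, 8, 2, 5, 4, 10, 6, 7, 9, 1, 3]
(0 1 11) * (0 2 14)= (0 1 11 2 14)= [1, 11, 14, 3, 4, 5, 6, 7, 8, 9, 10, 2, 12, 13, 0]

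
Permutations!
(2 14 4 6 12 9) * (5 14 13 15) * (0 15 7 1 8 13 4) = [15, 8, 4, 3, 6, 14, 12, 1, 13, 2, 10, 11, 9, 7, 0, 5] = (0 15 5 14)(1 8 13 7)(2 4 6 12 9)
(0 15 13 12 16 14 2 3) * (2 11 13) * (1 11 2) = (0 15 1 11 13 12 16 14 2 3) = [15, 11, 3, 0, 4, 5, 6, 7, 8, 9, 10, 13, 16, 12, 2, 1, 14]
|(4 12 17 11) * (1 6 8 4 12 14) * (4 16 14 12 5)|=5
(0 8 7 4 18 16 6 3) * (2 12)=(0 8 7 4 18 16 6 3)(2 12)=[8, 1, 12, 0, 18, 5, 3, 4, 7, 9, 10, 11, 2, 13, 14, 15, 6, 17, 16]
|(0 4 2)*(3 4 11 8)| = |(0 11 8 3 4 2)| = 6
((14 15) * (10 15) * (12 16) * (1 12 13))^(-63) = (1 12 16 13)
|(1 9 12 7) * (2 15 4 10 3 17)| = 12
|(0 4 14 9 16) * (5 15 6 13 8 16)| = 10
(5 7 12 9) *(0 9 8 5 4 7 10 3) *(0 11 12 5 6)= (0 9 4 7 5 10 3 11 12 8 6)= [9, 1, 2, 11, 7, 10, 0, 5, 6, 4, 3, 12, 8]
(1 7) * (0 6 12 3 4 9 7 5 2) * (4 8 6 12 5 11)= (0 12 3 8 6 5 2)(1 11 4 9 7)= [12, 11, 0, 8, 9, 2, 5, 1, 6, 7, 10, 4, 3]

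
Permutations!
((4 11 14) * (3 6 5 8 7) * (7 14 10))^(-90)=(14)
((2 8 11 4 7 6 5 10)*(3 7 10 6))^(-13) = (2 11 10 8 4)(3 7)(5 6)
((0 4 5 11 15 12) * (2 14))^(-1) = (0 12 15 11 5 4)(2 14) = ((0 4 5 11 15 12)(2 14))^(-1)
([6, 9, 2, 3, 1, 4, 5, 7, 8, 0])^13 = (0 6 5 4 1 9)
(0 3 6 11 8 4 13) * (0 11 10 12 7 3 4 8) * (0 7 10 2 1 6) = (0 4 13 11 7 3)(1 6 2)(10 12) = [4, 6, 1, 0, 13, 5, 2, 3, 8, 9, 12, 7, 10, 11]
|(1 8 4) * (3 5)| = 6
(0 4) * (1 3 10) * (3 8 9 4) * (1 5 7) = (0 3 10 5 7 1 8 9 4) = [3, 8, 2, 10, 0, 7, 6, 1, 9, 4, 5]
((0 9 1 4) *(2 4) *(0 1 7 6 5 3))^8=(0 7 5)(1 4 2)(3 9 6)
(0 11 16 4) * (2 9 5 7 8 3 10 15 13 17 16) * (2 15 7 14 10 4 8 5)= [11, 1, 9, 4, 0, 14, 6, 5, 3, 2, 7, 15, 12, 17, 10, 13, 8, 16]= (0 11 15 13 17 16 8 3 4)(2 9)(5 14 10 7)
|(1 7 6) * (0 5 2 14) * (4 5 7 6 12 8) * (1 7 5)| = 12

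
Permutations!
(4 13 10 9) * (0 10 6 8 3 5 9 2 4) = (0 10 2 4 13 6 8 3 5 9) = [10, 1, 4, 5, 13, 9, 8, 7, 3, 0, 2, 11, 12, 6]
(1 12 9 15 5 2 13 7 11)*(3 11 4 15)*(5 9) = (1 12 5 2 13 7 4 15 9 3 11) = [0, 12, 13, 11, 15, 2, 6, 4, 8, 3, 10, 1, 5, 7, 14, 9]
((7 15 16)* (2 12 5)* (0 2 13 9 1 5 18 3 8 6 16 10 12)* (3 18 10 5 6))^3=(18)(0 2)(1 7 13 6 15 9 16 5)(3 8)(10 12)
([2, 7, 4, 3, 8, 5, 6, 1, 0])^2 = (0 4)(2 8)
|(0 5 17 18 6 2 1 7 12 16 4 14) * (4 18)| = 35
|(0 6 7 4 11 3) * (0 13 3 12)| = |(0 6 7 4 11 12)(3 13)| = 6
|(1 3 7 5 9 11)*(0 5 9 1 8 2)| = |(0 5 1 3 7 9 11 8 2)| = 9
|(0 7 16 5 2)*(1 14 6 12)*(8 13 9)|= 60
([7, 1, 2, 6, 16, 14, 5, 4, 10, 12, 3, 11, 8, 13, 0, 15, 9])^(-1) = [14, 1, 2, 10, 7, 6, 3, 0, 12, 16, 8, 11, 9, 13, 5, 15, 4]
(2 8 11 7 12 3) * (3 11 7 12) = (2 8 7 3)(11 12) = [0, 1, 8, 2, 4, 5, 6, 3, 7, 9, 10, 12, 11]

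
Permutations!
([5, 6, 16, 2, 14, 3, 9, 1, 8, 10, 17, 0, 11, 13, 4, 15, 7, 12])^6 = (0 1 11 7 12 16 17 2 10 3 9 5 6)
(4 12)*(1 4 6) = [0, 4, 2, 3, 12, 5, 1, 7, 8, 9, 10, 11, 6] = (1 4 12 6)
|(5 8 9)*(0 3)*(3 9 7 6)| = 7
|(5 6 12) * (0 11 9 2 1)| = 15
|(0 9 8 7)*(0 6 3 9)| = |(3 9 8 7 6)| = 5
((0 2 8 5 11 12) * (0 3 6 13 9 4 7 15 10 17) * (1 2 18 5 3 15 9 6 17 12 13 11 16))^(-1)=(0 17 3 8 2 1 16 5 18)(4 9 7)(6 13 11)(10 15 12)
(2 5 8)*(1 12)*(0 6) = [6, 12, 5, 3, 4, 8, 0, 7, 2, 9, 10, 11, 1] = (0 6)(1 12)(2 5 8)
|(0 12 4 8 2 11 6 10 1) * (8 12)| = 14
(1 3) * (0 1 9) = [1, 3, 2, 9, 4, 5, 6, 7, 8, 0] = (0 1 3 9)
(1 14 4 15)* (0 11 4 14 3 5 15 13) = (0 11 4 13)(1 3 5 15) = [11, 3, 2, 5, 13, 15, 6, 7, 8, 9, 10, 4, 12, 0, 14, 1]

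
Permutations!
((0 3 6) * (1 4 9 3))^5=(0 6 3 9 4 1)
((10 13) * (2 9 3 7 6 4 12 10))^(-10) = (2 13 10 12 4 6 7 3 9)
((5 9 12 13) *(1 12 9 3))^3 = ((1 12 13 5 3))^3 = (1 5 12 3 13)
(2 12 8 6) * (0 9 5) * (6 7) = (0 9 5)(2 12 8 7 6) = [9, 1, 12, 3, 4, 0, 2, 6, 7, 5, 10, 11, 8]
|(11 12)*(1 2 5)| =6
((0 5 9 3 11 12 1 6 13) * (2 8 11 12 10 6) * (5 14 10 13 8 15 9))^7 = ((0 14 10 6 8 11 13)(1 2 15 9 3 12))^7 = (1 2 15 9 3 12)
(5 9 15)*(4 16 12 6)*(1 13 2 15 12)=(1 13 2 15 5 9 12 6 4 16)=[0, 13, 15, 3, 16, 9, 4, 7, 8, 12, 10, 11, 6, 2, 14, 5, 1]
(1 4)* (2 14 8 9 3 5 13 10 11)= (1 4)(2 14 8 9 3 5 13 10 11)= [0, 4, 14, 5, 1, 13, 6, 7, 9, 3, 11, 2, 12, 10, 8]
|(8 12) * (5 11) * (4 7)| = |(4 7)(5 11)(8 12)| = 2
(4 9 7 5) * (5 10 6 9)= (4 5)(6 9 7 10)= [0, 1, 2, 3, 5, 4, 9, 10, 8, 7, 6]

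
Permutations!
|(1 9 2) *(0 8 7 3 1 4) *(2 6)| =|(0 8 7 3 1 9 6 2 4)| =9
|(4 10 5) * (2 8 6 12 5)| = 7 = |(2 8 6 12 5 4 10)|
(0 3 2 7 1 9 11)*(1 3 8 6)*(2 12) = [8, 9, 7, 12, 4, 5, 1, 3, 6, 11, 10, 0, 2] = (0 8 6 1 9 11)(2 7 3 12)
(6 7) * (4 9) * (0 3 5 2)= (0 3 5 2)(4 9)(6 7)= [3, 1, 0, 5, 9, 2, 7, 6, 8, 4]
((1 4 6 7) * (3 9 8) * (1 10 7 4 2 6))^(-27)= (1 2 6 4)(7 10)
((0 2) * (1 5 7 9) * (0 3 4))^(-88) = ((0 2 3 4)(1 5 7 9))^(-88) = (9)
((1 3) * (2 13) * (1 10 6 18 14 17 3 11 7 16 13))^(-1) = (1 2 13 16 7 11)(3 17 14 18 6 10)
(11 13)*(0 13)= (0 13 11)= [13, 1, 2, 3, 4, 5, 6, 7, 8, 9, 10, 0, 12, 11]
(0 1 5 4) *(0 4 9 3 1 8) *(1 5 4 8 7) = (0 7 1 4 8)(3 5 9) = [7, 4, 2, 5, 8, 9, 6, 1, 0, 3]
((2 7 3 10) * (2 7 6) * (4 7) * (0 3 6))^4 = ((0 3 10 4 7 6 2))^4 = (0 7 3 6 10 2 4)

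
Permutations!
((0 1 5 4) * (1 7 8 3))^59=((0 7 8 3 1 5 4))^59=(0 3 4 8 5 7 1)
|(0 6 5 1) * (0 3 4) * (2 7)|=6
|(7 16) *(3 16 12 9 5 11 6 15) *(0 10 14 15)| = |(0 10 14 15 3 16 7 12 9 5 11 6)| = 12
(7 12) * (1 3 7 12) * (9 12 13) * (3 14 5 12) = (1 14 5 12 13 9 3 7) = [0, 14, 2, 7, 4, 12, 6, 1, 8, 3, 10, 11, 13, 9, 5]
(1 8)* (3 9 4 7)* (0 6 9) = [6, 8, 2, 0, 7, 5, 9, 3, 1, 4] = (0 6 9 4 7 3)(1 8)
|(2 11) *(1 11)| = 3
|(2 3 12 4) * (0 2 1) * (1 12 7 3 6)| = 4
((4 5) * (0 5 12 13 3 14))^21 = ((0 5 4 12 13 3 14))^21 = (14)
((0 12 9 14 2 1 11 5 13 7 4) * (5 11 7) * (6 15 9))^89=((0 12 6 15 9 14 2 1 7 4)(5 13))^89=(0 4 7 1 2 14 9 15 6 12)(5 13)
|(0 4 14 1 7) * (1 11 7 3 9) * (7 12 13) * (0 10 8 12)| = 60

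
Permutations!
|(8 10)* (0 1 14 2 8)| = |(0 1 14 2 8 10)| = 6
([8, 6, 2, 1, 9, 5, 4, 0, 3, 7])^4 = [6, 7, 2, 9, 8, 5, 0, 1, 4, 3]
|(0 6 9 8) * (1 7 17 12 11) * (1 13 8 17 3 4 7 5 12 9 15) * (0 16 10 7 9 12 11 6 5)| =|(0 5 11 13 8 16 10 7 3 4 9 17 12 6 15 1)| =16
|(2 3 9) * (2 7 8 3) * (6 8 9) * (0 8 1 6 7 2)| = |(0 8 3 7 9 2)(1 6)| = 6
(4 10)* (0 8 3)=(0 8 3)(4 10)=[8, 1, 2, 0, 10, 5, 6, 7, 3, 9, 4]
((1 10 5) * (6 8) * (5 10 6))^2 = ((10)(1 6 8 5))^2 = (10)(1 8)(5 6)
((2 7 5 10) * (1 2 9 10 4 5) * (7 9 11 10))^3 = (1 7 9 2)(4 5)(10 11)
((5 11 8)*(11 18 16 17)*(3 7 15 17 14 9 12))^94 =(3 9 16 5 11 15)(7 12 14 18 8 17)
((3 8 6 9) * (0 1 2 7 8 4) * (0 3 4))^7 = (0 4 6 7 1 3 9 8 2) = ((0 1 2 7 8 6 9 4 3))^7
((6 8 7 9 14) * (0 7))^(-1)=(0 8 6 14 9 7)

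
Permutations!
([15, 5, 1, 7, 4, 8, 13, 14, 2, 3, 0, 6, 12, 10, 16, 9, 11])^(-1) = [10, 2, 8, 9, 4, 1, 11, 3, 5, 15, 13, 16, 12, 6, 7, 0, 14]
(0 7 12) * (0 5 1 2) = (0 7 12 5 1 2) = [7, 2, 0, 3, 4, 1, 6, 12, 8, 9, 10, 11, 5]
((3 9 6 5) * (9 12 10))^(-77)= (3 12 10 9 6 5)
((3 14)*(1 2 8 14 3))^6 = (1 8)(2 14)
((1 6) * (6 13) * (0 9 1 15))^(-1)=(0 15 6 13 1 9)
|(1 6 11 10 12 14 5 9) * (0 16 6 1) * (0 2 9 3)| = 18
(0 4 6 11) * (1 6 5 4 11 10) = (0 11)(1 6 10)(4 5) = [11, 6, 2, 3, 5, 4, 10, 7, 8, 9, 1, 0]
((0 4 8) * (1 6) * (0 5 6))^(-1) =(0 1 6 5 8 4)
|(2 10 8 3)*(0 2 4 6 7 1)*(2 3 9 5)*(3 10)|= |(0 10 8 9 5 2 3 4 6 7 1)|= 11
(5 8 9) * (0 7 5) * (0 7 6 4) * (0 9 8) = (0 6 4 9 7 5) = [6, 1, 2, 3, 9, 0, 4, 5, 8, 7]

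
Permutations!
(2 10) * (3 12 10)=(2 3 12 10)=[0, 1, 3, 12, 4, 5, 6, 7, 8, 9, 2, 11, 10]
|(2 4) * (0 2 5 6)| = 5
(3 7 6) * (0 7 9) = (0 7 6 3 9) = [7, 1, 2, 9, 4, 5, 3, 6, 8, 0]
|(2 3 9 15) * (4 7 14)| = 12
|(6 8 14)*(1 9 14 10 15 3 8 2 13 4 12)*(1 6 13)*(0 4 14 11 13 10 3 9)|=|(0 4 12 6 2 1)(3 8)(9 11 13 14 10 15)|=6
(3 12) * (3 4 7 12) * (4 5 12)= [0, 1, 2, 3, 7, 12, 6, 4, 8, 9, 10, 11, 5]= (4 7)(5 12)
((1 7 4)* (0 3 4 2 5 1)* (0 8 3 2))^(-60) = ((0 2 5 1 7)(3 4 8))^(-60) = (8)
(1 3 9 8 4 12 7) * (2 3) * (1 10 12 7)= (1 2 3 9 8 4 7 10 12)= [0, 2, 3, 9, 7, 5, 6, 10, 4, 8, 12, 11, 1]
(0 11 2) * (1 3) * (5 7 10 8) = (0 11 2)(1 3)(5 7 10 8) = [11, 3, 0, 1, 4, 7, 6, 10, 5, 9, 8, 2]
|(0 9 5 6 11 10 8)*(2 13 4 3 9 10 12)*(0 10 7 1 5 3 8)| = 12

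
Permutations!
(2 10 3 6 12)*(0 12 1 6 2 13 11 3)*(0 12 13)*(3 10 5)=(0 13 11 10 12)(1 6)(2 5 3)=[13, 6, 5, 2, 4, 3, 1, 7, 8, 9, 12, 10, 0, 11]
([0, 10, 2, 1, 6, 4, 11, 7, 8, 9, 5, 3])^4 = (1 6 10 11 5 3 4)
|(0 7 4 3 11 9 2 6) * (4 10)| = |(0 7 10 4 3 11 9 2 6)| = 9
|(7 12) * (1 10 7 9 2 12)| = 3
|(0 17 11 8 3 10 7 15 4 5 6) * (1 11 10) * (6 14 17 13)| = |(0 13 6)(1 11 8 3)(4 5 14 17 10 7 15)| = 84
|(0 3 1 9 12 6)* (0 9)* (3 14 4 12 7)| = 9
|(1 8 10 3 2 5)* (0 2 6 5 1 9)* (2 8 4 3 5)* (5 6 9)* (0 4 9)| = |(0 8 10 6 2 1 9 4 3)| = 9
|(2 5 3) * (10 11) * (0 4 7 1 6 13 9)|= |(0 4 7 1 6 13 9)(2 5 3)(10 11)|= 42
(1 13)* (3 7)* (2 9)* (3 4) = (1 13)(2 9)(3 7 4) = [0, 13, 9, 7, 3, 5, 6, 4, 8, 2, 10, 11, 12, 1]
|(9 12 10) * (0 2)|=|(0 2)(9 12 10)|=6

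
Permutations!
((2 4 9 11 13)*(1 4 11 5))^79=(1 5 9 4)(2 11 13)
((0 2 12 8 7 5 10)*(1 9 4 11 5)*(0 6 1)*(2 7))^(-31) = (0 7)(1 5 9 10 4 6 11)(2 8 12) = ((0 7)(1 9 4 11 5 10 6)(2 12 8))^(-31)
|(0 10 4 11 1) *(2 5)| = |(0 10 4 11 1)(2 5)| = 10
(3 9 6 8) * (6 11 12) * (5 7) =[0, 1, 2, 9, 4, 7, 8, 5, 3, 11, 10, 12, 6] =(3 9 11 12 6 8)(5 7)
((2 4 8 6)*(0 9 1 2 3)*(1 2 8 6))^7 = (0 9 2 4 6 3)(1 8)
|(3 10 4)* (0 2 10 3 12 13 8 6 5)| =|(0 2 10 4 12 13 8 6 5)| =9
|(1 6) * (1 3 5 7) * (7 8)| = |(1 6 3 5 8 7)| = 6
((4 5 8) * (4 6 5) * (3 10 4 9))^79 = (3 9 4 10)(5 8 6)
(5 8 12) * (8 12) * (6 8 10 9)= [0, 1, 2, 3, 4, 12, 8, 7, 10, 6, 9, 11, 5]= (5 12)(6 8 10 9)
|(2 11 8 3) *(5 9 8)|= |(2 11 5 9 8 3)|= 6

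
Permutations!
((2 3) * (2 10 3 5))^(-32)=((2 5)(3 10))^(-32)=(10)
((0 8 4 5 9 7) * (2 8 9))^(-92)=(0 9 7)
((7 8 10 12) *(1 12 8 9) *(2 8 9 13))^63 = (1 9 10 8 2 13 7 12)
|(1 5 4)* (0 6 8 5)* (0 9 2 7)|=|(0 6 8 5 4 1 9 2 7)|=9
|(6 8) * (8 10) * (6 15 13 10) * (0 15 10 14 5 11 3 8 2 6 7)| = |(0 15 13 14 5 11 3 8 10 2 6 7)| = 12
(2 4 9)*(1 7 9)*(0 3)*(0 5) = (0 3 5)(1 7 9 2 4) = [3, 7, 4, 5, 1, 0, 6, 9, 8, 2]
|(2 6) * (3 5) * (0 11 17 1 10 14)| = |(0 11 17 1 10 14)(2 6)(3 5)| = 6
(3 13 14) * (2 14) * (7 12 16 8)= (2 14 3 13)(7 12 16 8)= [0, 1, 14, 13, 4, 5, 6, 12, 7, 9, 10, 11, 16, 2, 3, 15, 8]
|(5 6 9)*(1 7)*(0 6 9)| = 2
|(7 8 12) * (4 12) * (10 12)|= |(4 10 12 7 8)|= 5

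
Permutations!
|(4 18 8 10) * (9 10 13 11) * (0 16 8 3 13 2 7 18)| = 12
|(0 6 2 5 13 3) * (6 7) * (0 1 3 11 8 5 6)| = |(0 7)(1 3)(2 6)(5 13 11 8)| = 4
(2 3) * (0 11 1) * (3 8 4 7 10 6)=(0 11 1)(2 8 4 7 10 6 3)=[11, 0, 8, 2, 7, 5, 3, 10, 4, 9, 6, 1]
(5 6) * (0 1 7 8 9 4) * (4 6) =[1, 7, 2, 3, 0, 4, 5, 8, 9, 6] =(0 1 7 8 9 6 5 4)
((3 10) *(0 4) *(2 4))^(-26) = (10)(0 2 4)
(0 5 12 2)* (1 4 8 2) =[5, 4, 0, 3, 8, 12, 6, 7, 2, 9, 10, 11, 1] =(0 5 12 1 4 8 2)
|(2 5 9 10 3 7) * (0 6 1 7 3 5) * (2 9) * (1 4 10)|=|(0 6 4 10 5 2)(1 7 9)|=6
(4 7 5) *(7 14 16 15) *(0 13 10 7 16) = [13, 1, 2, 3, 14, 4, 6, 5, 8, 9, 7, 11, 12, 10, 0, 16, 15] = (0 13 10 7 5 4 14)(15 16)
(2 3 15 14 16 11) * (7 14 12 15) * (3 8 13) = (2 8 13 3 7 14 16 11)(12 15) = [0, 1, 8, 7, 4, 5, 6, 14, 13, 9, 10, 2, 15, 3, 16, 12, 11]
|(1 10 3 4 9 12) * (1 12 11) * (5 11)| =7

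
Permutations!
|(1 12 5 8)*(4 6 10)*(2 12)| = 15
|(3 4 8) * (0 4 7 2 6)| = 7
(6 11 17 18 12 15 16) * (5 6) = (5 6 11 17 18 12 15 16) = [0, 1, 2, 3, 4, 6, 11, 7, 8, 9, 10, 17, 15, 13, 14, 16, 5, 18, 12]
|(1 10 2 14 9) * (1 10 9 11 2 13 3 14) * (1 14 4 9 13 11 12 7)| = |(1 13 3 4 9 10 11 2 14 12 7)| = 11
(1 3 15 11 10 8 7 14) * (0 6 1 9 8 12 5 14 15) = [6, 3, 2, 0, 4, 14, 1, 15, 7, 8, 12, 10, 5, 13, 9, 11] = (0 6 1 3)(5 14 9 8 7 15 11 10 12)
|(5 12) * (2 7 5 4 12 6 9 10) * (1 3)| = 6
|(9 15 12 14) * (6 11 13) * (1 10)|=|(1 10)(6 11 13)(9 15 12 14)|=12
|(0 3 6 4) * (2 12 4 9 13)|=|(0 3 6 9 13 2 12 4)|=8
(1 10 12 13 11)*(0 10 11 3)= (0 10 12 13 3)(1 11)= [10, 11, 2, 0, 4, 5, 6, 7, 8, 9, 12, 1, 13, 3]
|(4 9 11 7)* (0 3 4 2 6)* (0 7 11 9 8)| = 12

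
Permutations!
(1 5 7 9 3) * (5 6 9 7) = (1 6 9 3) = [0, 6, 2, 1, 4, 5, 9, 7, 8, 3]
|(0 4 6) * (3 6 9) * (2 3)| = 6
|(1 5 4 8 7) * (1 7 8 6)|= 4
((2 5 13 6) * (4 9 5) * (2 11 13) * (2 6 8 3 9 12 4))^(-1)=((3 9 5 6 11 13 8)(4 12))^(-1)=(3 8 13 11 6 5 9)(4 12)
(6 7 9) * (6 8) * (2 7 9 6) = (2 7 6 9 8) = [0, 1, 7, 3, 4, 5, 9, 6, 2, 8]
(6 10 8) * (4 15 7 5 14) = (4 15 7 5 14)(6 10 8) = [0, 1, 2, 3, 15, 14, 10, 5, 6, 9, 8, 11, 12, 13, 4, 7]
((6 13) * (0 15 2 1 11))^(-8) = ((0 15 2 1 11)(6 13))^(-8) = (0 2 11 15 1)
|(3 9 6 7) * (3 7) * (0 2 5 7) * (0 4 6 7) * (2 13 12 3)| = 10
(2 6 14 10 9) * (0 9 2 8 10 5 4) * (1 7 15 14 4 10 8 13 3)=[9, 7, 6, 1, 0, 10, 4, 15, 8, 13, 2, 11, 12, 3, 5, 14]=(0 9 13 3 1 7 15 14 5 10 2 6 4)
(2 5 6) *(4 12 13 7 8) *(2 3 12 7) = (2 5 6 3 12 13)(4 7 8) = [0, 1, 5, 12, 7, 6, 3, 8, 4, 9, 10, 11, 13, 2]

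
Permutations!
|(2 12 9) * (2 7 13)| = 5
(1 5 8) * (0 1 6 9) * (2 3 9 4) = [1, 5, 3, 9, 2, 8, 4, 7, 6, 0] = (0 1 5 8 6 4 2 3 9)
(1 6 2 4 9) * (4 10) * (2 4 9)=(1 6 4 2 10 9)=[0, 6, 10, 3, 2, 5, 4, 7, 8, 1, 9]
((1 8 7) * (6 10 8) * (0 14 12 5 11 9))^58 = ((0 14 12 5 11 9)(1 6 10 8 7))^58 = (0 11 12)(1 8 6 7 10)(5 14 9)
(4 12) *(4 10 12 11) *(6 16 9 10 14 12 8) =(4 11)(6 16 9 10 8)(12 14) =[0, 1, 2, 3, 11, 5, 16, 7, 6, 10, 8, 4, 14, 13, 12, 15, 9]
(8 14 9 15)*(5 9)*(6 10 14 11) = (5 9 15 8 11 6 10 14) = [0, 1, 2, 3, 4, 9, 10, 7, 11, 15, 14, 6, 12, 13, 5, 8]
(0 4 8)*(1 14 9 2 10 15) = (0 4 8)(1 14 9 2 10 15) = [4, 14, 10, 3, 8, 5, 6, 7, 0, 2, 15, 11, 12, 13, 9, 1]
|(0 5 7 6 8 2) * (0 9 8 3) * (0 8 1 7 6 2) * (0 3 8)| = |(0 5 6 8 3)(1 7 2 9)| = 20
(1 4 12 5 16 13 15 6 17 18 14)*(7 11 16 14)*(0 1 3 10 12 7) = (0 1 4 7 11 16 13 15 6 17 18)(3 10 12 5 14) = [1, 4, 2, 10, 7, 14, 17, 11, 8, 9, 12, 16, 5, 15, 3, 6, 13, 18, 0]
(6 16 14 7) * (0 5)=(0 5)(6 16 14 7)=[5, 1, 2, 3, 4, 0, 16, 6, 8, 9, 10, 11, 12, 13, 7, 15, 14]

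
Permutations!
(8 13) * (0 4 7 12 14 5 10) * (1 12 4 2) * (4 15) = (0 2 1 12 14 5 10)(4 7 15)(8 13) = [2, 12, 1, 3, 7, 10, 6, 15, 13, 9, 0, 11, 14, 8, 5, 4]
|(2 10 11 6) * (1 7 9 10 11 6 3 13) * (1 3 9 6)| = 14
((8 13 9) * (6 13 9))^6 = ((6 13)(8 9))^6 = (13)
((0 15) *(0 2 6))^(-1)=((0 15 2 6))^(-1)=(0 6 2 15)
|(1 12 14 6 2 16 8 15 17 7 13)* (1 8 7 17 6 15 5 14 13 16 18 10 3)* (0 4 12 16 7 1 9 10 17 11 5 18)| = 78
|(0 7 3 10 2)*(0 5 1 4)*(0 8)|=9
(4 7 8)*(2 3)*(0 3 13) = (0 3 2 13)(4 7 8) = [3, 1, 13, 2, 7, 5, 6, 8, 4, 9, 10, 11, 12, 0]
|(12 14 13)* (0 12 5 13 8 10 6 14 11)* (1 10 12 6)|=|(0 6 14 8 12 11)(1 10)(5 13)|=6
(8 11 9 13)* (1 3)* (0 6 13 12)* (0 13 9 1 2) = (0 6 9 12 13 8 11 1 3 2) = [6, 3, 0, 2, 4, 5, 9, 7, 11, 12, 10, 1, 13, 8]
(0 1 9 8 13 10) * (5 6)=(0 1 9 8 13 10)(5 6)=[1, 9, 2, 3, 4, 6, 5, 7, 13, 8, 0, 11, 12, 10]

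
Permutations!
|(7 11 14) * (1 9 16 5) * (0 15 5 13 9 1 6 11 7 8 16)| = 10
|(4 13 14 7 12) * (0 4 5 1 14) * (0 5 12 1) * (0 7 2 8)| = 9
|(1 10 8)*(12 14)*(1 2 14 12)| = 5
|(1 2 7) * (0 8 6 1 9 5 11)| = |(0 8 6 1 2 7 9 5 11)| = 9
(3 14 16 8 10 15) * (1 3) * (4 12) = (1 3 14 16 8 10 15)(4 12) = [0, 3, 2, 14, 12, 5, 6, 7, 10, 9, 15, 11, 4, 13, 16, 1, 8]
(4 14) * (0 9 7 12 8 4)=[9, 1, 2, 3, 14, 5, 6, 12, 4, 7, 10, 11, 8, 13, 0]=(0 9 7 12 8 4 14)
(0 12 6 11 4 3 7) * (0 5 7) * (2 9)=(0 12 6 11 4 3)(2 9)(5 7)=[12, 1, 9, 0, 3, 7, 11, 5, 8, 2, 10, 4, 6]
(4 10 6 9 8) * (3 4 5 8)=(3 4 10 6 9)(5 8)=[0, 1, 2, 4, 10, 8, 9, 7, 5, 3, 6]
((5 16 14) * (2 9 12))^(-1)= (2 12 9)(5 14 16)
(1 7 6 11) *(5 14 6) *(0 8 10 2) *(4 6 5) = (0 8 10 2)(1 7 4 6 11)(5 14) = [8, 7, 0, 3, 6, 14, 11, 4, 10, 9, 2, 1, 12, 13, 5]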